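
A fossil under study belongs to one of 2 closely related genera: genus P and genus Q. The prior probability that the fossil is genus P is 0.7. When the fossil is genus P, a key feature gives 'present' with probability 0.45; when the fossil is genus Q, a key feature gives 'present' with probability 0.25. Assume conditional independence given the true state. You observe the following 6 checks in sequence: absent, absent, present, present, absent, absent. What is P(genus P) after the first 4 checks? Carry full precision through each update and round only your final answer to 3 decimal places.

0.803

After 'absent': P(genus P) = 0.55·0.7000 / (0.55·0.7000 + 0.75·0.3000) ≈ 0.6311
After 'absent': P(genus P) = 0.55·0.6311 / (0.55·0.6311 + 0.75·0.3689) ≈ 0.5565
After 'present': P(genus P) = 0.45·0.5565 / (0.45·0.5565 + 0.25·0.4435) ≈ 0.6931
After 'present': P(genus P) = 0.45·0.6931 / (0.45·0.6931 + 0.25·0.3069) ≈ 0.8026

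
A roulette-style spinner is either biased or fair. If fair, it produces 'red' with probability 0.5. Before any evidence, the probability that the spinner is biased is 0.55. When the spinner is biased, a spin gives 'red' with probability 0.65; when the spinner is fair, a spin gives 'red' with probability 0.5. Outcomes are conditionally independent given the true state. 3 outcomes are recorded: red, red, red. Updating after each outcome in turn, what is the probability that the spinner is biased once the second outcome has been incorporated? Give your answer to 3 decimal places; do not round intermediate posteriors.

0.674

Each posterior becomes the prior for the next update.
After 'red': P(biased) = 0.65·0.5500 / (0.65·0.5500 + 0.5·0.4500) ≈ 0.6137
After 'red': P(biased) = 0.65·0.6137 / (0.65·0.6137 + 0.5·0.3863) ≈ 0.6738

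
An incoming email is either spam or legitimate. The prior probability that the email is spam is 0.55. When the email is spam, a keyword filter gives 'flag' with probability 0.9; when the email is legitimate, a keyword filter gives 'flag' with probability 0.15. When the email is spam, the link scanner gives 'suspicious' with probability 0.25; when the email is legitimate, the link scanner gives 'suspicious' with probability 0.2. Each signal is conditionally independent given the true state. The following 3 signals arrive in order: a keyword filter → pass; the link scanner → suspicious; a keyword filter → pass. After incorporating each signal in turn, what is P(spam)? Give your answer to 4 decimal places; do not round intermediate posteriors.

After a keyword filter='pass': P(spam) = 0.1·0.5500 / (0.1·0.5500 + 0.85·0.4500) ≈ 0.1257
After the link scanner='suspicious': P(spam) = 0.25·0.1257 / (0.25·0.1257 + 0.2·0.8743) ≈ 0.1524
After a keyword filter='pass': P(spam) = 0.1·0.1524 / (0.1·0.1524 + 0.85·0.8476) ≈ 0.0207

0.0207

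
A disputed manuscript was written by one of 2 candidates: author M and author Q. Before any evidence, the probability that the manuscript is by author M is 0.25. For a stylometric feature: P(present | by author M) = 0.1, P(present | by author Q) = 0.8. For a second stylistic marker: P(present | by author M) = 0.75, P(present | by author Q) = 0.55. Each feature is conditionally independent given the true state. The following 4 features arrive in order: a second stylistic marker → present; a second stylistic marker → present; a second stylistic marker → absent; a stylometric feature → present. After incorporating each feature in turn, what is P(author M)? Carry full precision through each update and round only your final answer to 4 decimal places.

Each posterior becomes the prior for the next update.
After a second stylistic marker='present': P(author M) = 0.75·0.2500 / (0.75·0.2500 + 0.55·0.7500) ≈ 0.3125
After a second stylistic marker='present': P(author M) = 0.75·0.3125 / (0.75·0.3125 + 0.55·0.6875) ≈ 0.3827
After a second stylistic marker='absent': P(author M) = 0.25·0.3827 / (0.25·0.3827 + 0.45·0.6173) ≈ 0.2561
After a stylometric feature='present': P(author M) = 0.1·0.2561 / (0.1·0.2561 + 0.8·0.7439) ≈ 0.0413

0.0413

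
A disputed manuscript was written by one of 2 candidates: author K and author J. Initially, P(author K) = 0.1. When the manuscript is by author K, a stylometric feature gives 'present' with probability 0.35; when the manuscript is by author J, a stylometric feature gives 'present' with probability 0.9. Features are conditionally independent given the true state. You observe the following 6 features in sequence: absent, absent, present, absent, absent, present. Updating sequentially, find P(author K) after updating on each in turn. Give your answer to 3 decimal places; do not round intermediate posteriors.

0.968

After 'absent': P(author K) = 0.65·0.1000 / (0.65·0.1000 + 0.1·0.9000) ≈ 0.4194
After 'absent': P(author K) = 0.65·0.4194 / (0.65·0.4194 + 0.1·0.5806) ≈ 0.8244
After 'present': P(author K) = 0.35·0.8244 / (0.35·0.8244 + 0.9·0.1756) ≈ 0.6461
After 'absent': P(author K) = 0.65·0.6461 / (0.65·0.6461 + 0.1·0.3539) ≈ 0.9223
After 'absent': P(author K) = 0.65·0.9223 / (0.65·0.9223 + 0.1·0.0777) ≈ 0.9872
After 'present': P(author K) = 0.35·0.9872 / (0.35·0.9872 + 0.9·0.0128) ≈ 0.9677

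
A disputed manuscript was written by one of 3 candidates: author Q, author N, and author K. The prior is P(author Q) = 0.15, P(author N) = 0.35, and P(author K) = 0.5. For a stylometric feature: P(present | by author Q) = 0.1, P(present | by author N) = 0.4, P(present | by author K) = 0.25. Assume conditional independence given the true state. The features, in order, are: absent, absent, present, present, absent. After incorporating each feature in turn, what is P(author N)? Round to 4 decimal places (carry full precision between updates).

After 'absent': normaliser = 0.9·0.1500 + 0.6·0.3500 + 0.75·0.5000; P(author Q) ≈ 0.1875, P(author N) ≈ 0.2917, P(author K) ≈ 0.5208
After 'absent': normaliser = 0.9·0.1875 + 0.6·0.2917 + 0.75·0.5208; P(author Q) ≈ 0.2298, P(author N) ≈ 0.2383, P(author K) ≈ 0.5319
After 'present': normaliser = 0.1·0.2298 + 0.4·0.2383 + 0.25·0.5319; P(author Q) ≈ 0.0914, P(author N) ≈ 0.3793, P(author K) ≈ 0.5292
After 'present': normaliser = 0.1·0.0914 + 0.4·0.3793 + 0.25·0.5292; P(author Q) ≈ 0.0312, P(author N) ≈ 0.5175, P(author K) ≈ 0.4513
After 'absent': normaliser = 0.9·0.0312 + 0.6·0.5175 + 0.75·0.4513; P(author Q) ≈ 0.0415, P(author N) ≈ 0.4586, P(author K) ≈ 0.4999

0.4586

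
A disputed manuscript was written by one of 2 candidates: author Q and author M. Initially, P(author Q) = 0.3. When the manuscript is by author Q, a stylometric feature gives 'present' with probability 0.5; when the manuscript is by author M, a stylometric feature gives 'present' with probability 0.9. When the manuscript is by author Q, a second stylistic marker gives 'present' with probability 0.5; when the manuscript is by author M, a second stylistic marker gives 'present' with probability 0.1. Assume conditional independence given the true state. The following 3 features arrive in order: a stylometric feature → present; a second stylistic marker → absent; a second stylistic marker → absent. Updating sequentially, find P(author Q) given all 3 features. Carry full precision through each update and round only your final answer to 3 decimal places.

After a stylometric feature='present': P(author Q) = 0.5·0.3000 / (0.5·0.3000 + 0.9·0.7000) ≈ 0.1923
After a second stylistic marker='absent': P(author Q) = 0.5·0.1923 / (0.5·0.1923 + 0.9·0.8077) ≈ 0.1168
After a second stylistic marker='absent': P(author Q) = 0.5·0.1168 / (0.5·0.1168 + 0.9·0.8832) ≈ 0.0685

0.068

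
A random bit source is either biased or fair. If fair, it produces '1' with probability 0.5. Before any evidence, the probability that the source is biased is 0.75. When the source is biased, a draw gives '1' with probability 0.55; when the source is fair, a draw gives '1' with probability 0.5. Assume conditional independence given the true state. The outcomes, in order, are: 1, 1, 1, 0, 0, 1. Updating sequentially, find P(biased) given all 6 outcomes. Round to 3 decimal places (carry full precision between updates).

After '1': P(biased) = 0.55·0.7500 / (0.55·0.7500 + 0.5·0.2500) ≈ 0.7674
After '1': P(biased) = 0.55·0.7674 / (0.55·0.7674 + 0.5·0.2326) ≈ 0.7840
After '1': P(biased) = 0.55·0.7840 / (0.55·0.7840 + 0.5·0.2160) ≈ 0.7997
After '0': P(biased) = 0.45·0.7997 / (0.45·0.7997 + 0.5·0.2003) ≈ 0.7823
After '0': P(biased) = 0.45·0.7823 / (0.45·0.7823 + 0.5·0.2177) ≈ 0.7638
After '1': P(biased) = 0.55·0.7638 / (0.55·0.7638 + 0.5·0.2362) ≈ 0.7806

0.781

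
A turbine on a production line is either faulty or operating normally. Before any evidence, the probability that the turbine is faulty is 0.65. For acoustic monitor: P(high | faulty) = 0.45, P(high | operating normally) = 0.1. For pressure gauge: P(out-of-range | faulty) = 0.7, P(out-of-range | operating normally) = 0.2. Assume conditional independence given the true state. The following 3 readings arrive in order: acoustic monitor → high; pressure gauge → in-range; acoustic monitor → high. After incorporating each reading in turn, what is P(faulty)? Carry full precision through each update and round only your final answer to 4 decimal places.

After acoustic monitor='high': P(faulty) = 0.45·0.6500 / (0.45·0.6500 + 0.1·0.3500) ≈ 0.8931
After pressure gauge='in-range': P(faulty) = 0.3·0.8931 / (0.3·0.8931 + 0.8·0.1069) ≈ 0.7581
After acoustic monitor='high': P(faulty) = 0.45·0.7581 / (0.45·0.7581 + 0.1·0.2419) ≈ 0.9338

0.9338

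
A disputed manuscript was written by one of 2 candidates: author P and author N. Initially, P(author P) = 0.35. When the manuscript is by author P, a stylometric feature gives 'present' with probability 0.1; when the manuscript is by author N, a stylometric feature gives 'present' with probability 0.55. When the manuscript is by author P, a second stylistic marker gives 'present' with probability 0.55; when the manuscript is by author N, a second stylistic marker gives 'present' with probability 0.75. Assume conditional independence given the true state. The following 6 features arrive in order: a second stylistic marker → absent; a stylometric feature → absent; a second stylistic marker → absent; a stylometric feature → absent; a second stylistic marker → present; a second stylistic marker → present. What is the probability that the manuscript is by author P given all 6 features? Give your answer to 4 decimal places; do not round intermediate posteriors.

Each posterior becomes the prior for the next update.
After a second stylistic marker='absent': P(author P) = 0.45·0.3500 / (0.45·0.3500 + 0.25·0.6500) ≈ 0.4922
After a stylometric feature='absent': P(author P) = 0.9·0.4922 / (0.9·0.4922 + 0.45·0.5078) ≈ 0.6597
After a second stylistic marker='absent': P(author P) = 0.45·0.6597 / (0.45·0.6597 + 0.25·0.3403) ≈ 0.7772
After a stylometric feature='absent': P(author P) = 0.9·0.7772 / (0.9·0.7772 + 0.45·0.2228) ≈ 0.8747
After a second stylistic marker='present': P(author P) = 0.55·0.8747 / (0.55·0.8747 + 0.75·0.1253) ≈ 0.8365
After a second stylistic marker='present': P(author P) = 0.55·0.8365 / (0.55·0.8365 + 0.75·0.1635) ≈ 0.7896

0.7896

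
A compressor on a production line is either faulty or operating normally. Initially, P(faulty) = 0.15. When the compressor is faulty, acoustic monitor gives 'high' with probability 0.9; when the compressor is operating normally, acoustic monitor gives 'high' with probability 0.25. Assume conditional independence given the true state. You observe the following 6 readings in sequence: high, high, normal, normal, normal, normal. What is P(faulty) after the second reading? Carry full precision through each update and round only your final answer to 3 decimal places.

0.696

After 'high': P(faulty) = 0.9·0.1500 / (0.9·0.1500 + 0.25·0.8500) ≈ 0.3885
After 'high': P(faulty) = 0.9·0.3885 / (0.9·0.3885 + 0.25·0.6115) ≈ 0.6958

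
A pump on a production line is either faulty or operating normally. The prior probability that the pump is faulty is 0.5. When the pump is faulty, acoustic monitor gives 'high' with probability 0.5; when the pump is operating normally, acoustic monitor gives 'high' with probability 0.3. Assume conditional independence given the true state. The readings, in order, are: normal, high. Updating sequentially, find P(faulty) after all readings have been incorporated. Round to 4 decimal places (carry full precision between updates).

0.5435

Each posterior becomes the prior for the next update.
After 'normal': P(faulty) = 0.5·0.5000 / (0.5·0.5000 + 0.7·0.5000) ≈ 0.4167
After 'high': P(faulty) = 0.5·0.4167 / (0.5·0.4167 + 0.3·0.5833) ≈ 0.5435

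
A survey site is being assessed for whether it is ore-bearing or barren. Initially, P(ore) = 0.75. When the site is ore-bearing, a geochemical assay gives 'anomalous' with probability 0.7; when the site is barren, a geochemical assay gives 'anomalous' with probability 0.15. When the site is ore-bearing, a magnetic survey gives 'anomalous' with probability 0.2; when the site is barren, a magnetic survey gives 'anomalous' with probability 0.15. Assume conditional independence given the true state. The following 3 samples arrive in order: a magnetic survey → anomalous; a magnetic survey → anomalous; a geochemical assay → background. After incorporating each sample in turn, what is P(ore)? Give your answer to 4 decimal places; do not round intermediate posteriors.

Each posterior becomes the prior for the next update.
After a magnetic survey='anomalous': P(ore) = 0.2·0.7500 / (0.2·0.7500 + 0.15·0.2500) ≈ 0.8000
After a magnetic survey='anomalous': P(ore) = 0.2·0.8000 / (0.2·0.8000 + 0.15·0.2000) ≈ 0.8421
After a geochemical assay='background': P(ore) = 0.3·0.8421 / (0.3·0.8421 + 0.85·0.1579) ≈ 0.6531

0.6531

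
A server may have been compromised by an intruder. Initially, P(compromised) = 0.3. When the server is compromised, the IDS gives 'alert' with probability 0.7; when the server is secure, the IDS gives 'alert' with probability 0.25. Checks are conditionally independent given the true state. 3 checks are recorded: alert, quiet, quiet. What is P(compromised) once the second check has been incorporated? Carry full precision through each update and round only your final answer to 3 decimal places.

0.324

After 'alert': P(compromised) = 0.7·0.3000 / (0.7·0.3000 + 0.25·0.7000) ≈ 0.5455
After 'quiet': P(compromised) = 0.3·0.5455 / (0.3·0.5455 + 0.75·0.4545) ≈ 0.3243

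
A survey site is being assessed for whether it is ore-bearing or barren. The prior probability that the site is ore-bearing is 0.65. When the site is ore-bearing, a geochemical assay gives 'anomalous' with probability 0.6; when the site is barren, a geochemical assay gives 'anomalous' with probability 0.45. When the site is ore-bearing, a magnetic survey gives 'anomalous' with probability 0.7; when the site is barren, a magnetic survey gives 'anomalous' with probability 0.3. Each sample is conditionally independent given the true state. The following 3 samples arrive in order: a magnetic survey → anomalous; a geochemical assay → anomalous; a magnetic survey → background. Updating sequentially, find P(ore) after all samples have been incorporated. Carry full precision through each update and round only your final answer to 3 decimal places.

Apply Bayes' rule sequentially, carrying P(ore) forward.
After a magnetic survey='anomalous': P(ore) = 0.7·0.6500 / (0.7·0.6500 + 0.3·0.3500) ≈ 0.8125
After a geochemical assay='anomalous': P(ore) = 0.6·0.8125 / (0.6·0.8125 + 0.45·0.1875) ≈ 0.8525
After a magnetic survey='background': P(ore) = 0.3·0.8525 / (0.3·0.8525 + 0.7·0.1475) ≈ 0.7123

0.712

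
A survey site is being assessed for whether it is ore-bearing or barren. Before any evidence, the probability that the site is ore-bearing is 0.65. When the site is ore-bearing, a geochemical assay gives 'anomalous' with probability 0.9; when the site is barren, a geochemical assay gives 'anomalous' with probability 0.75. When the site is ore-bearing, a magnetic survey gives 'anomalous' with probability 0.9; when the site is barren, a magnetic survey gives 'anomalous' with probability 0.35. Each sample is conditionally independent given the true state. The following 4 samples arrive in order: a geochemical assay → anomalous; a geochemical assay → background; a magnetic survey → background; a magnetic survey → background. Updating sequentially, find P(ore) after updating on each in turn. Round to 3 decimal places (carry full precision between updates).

Apply Bayes' rule sequentially, carrying P(ore) forward.
After a geochemical assay='anomalous': P(ore) = 0.9·0.6500 / (0.9·0.6500 + 0.75·0.3500) ≈ 0.6903
After a geochemical assay='background': P(ore) = 0.1·0.6903 / (0.1·0.6903 + 0.25·0.3097) ≈ 0.4713
After a magnetic survey='background': P(ore) = 0.1·0.4713 / (0.1·0.4713 + 0.65·0.5287) ≈ 0.1206
After a magnetic survey='background': P(ore) = 0.1·0.1206 / (0.1·0.1206 + 0.65·0.8794) ≈ 0.0207

0.021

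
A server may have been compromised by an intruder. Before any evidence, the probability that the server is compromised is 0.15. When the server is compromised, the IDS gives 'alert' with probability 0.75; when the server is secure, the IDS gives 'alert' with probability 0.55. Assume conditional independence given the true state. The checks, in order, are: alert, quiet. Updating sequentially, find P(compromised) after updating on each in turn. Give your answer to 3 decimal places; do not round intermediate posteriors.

0.118

After 'alert': P(compromised) = 0.75·0.1500 / (0.75·0.1500 + 0.55·0.8500) ≈ 0.1940
After 'quiet': P(compromised) = 0.25·0.1940 / (0.25·0.1940 + 0.45·0.8060) ≈ 0.1179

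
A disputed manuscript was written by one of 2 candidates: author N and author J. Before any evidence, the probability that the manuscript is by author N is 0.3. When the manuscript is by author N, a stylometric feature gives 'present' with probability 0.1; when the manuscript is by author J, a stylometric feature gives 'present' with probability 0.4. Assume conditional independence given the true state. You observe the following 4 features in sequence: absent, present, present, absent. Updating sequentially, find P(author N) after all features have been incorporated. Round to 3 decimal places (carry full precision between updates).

0.057

After 'absent': P(author N) = 0.9·0.3000 / (0.9·0.3000 + 0.6·0.7000) ≈ 0.3913
After 'present': P(author N) = 0.1·0.3913 / (0.1·0.3913 + 0.4·0.6087) ≈ 0.1385
After 'present': P(author N) = 0.1·0.1385 / (0.1·0.1385 + 0.4·0.8615) ≈ 0.0386
After 'absent': P(author N) = 0.9·0.0386 / (0.9·0.0386 + 0.6·0.9614) ≈ 0.0568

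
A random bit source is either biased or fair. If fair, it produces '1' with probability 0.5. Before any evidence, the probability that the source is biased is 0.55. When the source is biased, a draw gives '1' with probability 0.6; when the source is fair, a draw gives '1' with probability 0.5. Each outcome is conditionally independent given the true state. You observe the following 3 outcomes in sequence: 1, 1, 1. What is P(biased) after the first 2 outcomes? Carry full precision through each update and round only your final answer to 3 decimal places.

After '1': P(biased) = 0.6·0.5500 / (0.6·0.5500 + 0.5·0.4500) ≈ 0.5946
After '1': P(biased) = 0.6·0.5946 / (0.6·0.5946 + 0.5·0.4054) ≈ 0.6377

0.638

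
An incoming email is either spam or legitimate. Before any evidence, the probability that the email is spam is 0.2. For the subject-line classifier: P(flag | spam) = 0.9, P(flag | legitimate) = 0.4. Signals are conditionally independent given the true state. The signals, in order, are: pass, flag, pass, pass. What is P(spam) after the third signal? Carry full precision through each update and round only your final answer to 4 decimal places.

0.0154

Apply Bayes' rule sequentially, carrying P(spam) forward.
After 'pass': P(spam) = 0.1·0.2000 / (0.1·0.2000 + 0.6·0.8000) ≈ 0.0400
After 'flag': P(spam) = 0.9·0.0400 / (0.9·0.0400 + 0.4·0.9600) ≈ 0.0857
After 'pass': P(spam) = 0.1·0.0857 / (0.1·0.0857 + 0.6·0.9143) ≈ 0.0154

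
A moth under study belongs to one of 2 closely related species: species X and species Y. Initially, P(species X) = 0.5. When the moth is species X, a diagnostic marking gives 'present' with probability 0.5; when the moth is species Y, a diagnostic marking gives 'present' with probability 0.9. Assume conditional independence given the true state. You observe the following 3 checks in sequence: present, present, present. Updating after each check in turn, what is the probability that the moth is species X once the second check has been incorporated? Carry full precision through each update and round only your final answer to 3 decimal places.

Apply Bayes' rule sequentially, carrying P(species X) forward.
After 'present': P(species X) = 0.5·0.5000 / (0.5·0.5000 + 0.9·0.5000) ≈ 0.3571
After 'present': P(species X) = 0.5·0.3571 / (0.5·0.3571 + 0.9·0.6429) ≈ 0.2358

0.236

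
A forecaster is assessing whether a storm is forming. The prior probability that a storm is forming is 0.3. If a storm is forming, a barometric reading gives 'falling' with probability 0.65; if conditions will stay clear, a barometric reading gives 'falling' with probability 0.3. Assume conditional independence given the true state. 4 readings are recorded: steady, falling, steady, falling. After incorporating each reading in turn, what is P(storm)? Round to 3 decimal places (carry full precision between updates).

0.335

After 'steady': P(storm) = 0.35·0.3000 / (0.35·0.3000 + 0.7·0.7000) ≈ 0.1765
After 'falling': P(storm) = 0.65·0.1765 / (0.65·0.1765 + 0.3·0.8235) ≈ 0.3171
After 'steady': P(storm) = 0.35·0.3171 / (0.35·0.3171 + 0.7·0.6829) ≈ 0.1884
After 'falling': P(storm) = 0.65·0.1884 / (0.65·0.1884 + 0.3·0.8116) ≈ 0.3347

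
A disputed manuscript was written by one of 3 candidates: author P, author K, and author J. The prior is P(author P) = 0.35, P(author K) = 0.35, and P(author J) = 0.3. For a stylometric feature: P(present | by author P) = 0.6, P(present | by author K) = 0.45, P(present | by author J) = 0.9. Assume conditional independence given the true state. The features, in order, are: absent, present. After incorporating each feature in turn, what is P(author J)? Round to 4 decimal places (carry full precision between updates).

After 'absent': normaliser = 0.4·0.3500 + 0.55·0.3500 + 0.1·0.3000; P(author P) ≈ 0.3862, P(author K) ≈ 0.5310, P(author J) ≈ 0.0828
After 'present': normaliser = 0.6·0.3862 + 0.45·0.5310 + 0.9·0.0828; P(author P) ≈ 0.4250, P(author K) ≈ 0.4383, P(author J) ≈ 0.1366

0.1366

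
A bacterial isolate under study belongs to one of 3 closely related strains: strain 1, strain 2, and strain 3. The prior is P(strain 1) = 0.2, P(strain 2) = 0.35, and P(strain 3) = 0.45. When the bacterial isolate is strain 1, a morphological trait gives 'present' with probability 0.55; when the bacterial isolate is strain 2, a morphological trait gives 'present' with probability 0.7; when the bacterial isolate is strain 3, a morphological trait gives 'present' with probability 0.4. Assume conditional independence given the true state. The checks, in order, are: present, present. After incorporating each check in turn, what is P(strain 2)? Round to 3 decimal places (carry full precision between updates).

0.564

Each posterior becomes the prior for the next update.
After 'present': normaliser = 0.55·0.2000 + 0.7·0.3500 + 0.4·0.4500; P(strain 1) ≈ 0.2056, P(strain 2) ≈ 0.4579, P(strain 3) ≈ 0.3364
After 'present': normaliser = 0.55·0.2056 + 0.7·0.4579 + 0.4·0.3364; P(strain 1) ≈ 0.1990, P(strain 2) ≈ 0.5641, P(strain 3) ≈ 0.2368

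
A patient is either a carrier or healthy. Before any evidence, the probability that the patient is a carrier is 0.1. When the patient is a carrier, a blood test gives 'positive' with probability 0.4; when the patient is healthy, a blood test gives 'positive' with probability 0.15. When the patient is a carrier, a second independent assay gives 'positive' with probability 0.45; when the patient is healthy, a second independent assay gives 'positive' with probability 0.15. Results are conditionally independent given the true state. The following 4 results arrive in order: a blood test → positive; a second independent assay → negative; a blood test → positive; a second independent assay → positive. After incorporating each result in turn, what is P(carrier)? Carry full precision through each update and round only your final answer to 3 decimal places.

After a blood test='positive': P(carrier) = 0.4·0.1000 / (0.4·0.1000 + 0.15·0.9000) ≈ 0.2286
After a second independent assay='negative': P(carrier) = 0.55·0.2286 / (0.55·0.2286 + 0.85·0.7714) ≈ 0.1609
After a blood test='positive': P(carrier) = 0.4·0.1609 / (0.4·0.1609 + 0.15·0.8391) ≈ 0.3383
After a second independent assay='positive': P(carrier) = 0.45·0.3383 / (0.45·0.3383 + 0.15·0.6617) ≈ 0.6053

0.605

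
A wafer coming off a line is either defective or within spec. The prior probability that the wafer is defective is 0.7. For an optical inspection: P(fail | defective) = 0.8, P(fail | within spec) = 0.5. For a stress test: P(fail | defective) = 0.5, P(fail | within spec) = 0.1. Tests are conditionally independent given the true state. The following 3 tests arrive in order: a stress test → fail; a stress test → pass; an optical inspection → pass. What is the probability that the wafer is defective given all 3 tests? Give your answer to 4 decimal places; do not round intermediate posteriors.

0.7216

Each posterior becomes the prior for the next update.
After a stress test='fail': P(defective) = 0.5·0.7000 / (0.5·0.7000 + 0.1·0.3000) ≈ 0.9211
After a stress test='pass': P(defective) = 0.5·0.9211 / (0.5·0.9211 + 0.9·0.0789) ≈ 0.8663
After an optical inspection='pass': P(defective) = 0.2·0.8663 / (0.2·0.8663 + 0.5·0.1337) ≈ 0.7216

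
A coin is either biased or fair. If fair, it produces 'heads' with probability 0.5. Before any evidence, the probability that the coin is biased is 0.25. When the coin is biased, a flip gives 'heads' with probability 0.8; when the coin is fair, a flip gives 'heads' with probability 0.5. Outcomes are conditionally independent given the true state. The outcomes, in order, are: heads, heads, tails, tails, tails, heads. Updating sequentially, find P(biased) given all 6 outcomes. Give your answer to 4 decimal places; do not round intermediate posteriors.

After 'heads': P(biased) = 0.8·0.2500 / (0.8·0.2500 + 0.5·0.7500) ≈ 0.3478
After 'heads': P(biased) = 0.8·0.3478 / (0.8·0.3478 + 0.5·0.6522) ≈ 0.4604
After 'tails': P(biased) = 0.2·0.4604 / (0.2·0.4604 + 0.5·0.5396) ≈ 0.2545
After 'tails': P(biased) = 0.2·0.2545 / (0.2·0.2545 + 0.5·0.7455) ≈ 0.1201
After 'tails': P(biased) = 0.2·0.1201 / (0.2·0.1201 + 0.5·0.8799) ≈ 0.0518
After 'heads': P(biased) = 0.8·0.0518 / (0.8·0.0518 + 0.5·0.9482) ≈ 0.0804

0.0804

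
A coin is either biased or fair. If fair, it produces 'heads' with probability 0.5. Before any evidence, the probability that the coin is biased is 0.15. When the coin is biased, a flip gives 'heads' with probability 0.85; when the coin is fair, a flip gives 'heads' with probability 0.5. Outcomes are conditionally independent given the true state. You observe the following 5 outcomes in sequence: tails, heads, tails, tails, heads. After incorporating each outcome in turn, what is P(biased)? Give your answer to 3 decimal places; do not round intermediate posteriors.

After 'tails': P(biased) = 0.15·0.1500 / (0.15·0.1500 + 0.5·0.8500) ≈ 0.0503
After 'heads': P(biased) = 0.85·0.0503 / (0.85·0.0503 + 0.5·0.9497) ≈ 0.0826
After 'tails': P(biased) = 0.15·0.0826 / (0.15·0.0826 + 0.5·0.9174) ≈ 0.0263
After 'tails': P(biased) = 0.15·0.0263 / (0.15·0.0263 + 0.5·0.9737) ≈ 0.0080
After 'heads': P(biased) = 0.85·0.0080 / (0.85·0.0080 + 0.5·0.9920) ≈ 0.0136

0.014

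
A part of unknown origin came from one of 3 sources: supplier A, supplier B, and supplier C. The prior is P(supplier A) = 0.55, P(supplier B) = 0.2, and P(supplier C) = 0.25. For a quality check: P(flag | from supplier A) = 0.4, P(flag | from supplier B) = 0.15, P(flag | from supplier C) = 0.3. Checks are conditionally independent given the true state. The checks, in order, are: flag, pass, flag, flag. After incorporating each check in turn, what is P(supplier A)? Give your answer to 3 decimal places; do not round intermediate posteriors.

0.799

After 'flag': normaliser = 0.4·0.5500 + 0.15·0.2000 + 0.3·0.2500; P(supplier A) ≈ 0.6769, P(supplier B) ≈ 0.0923, P(supplier C) ≈ 0.2308
After 'pass': normaliser = 0.6·0.6769 + 0.85·0.0923 + 0.7·0.2308; P(supplier A) ≈ 0.6286, P(supplier B) ≈ 0.1214, P(supplier C) ≈ 0.2500
After 'flag': normaliser = 0.4·0.6286 + 0.15·0.1214 + 0.3·0.2500; P(supplier A) ≈ 0.7295, P(supplier B) ≈ 0.0528, P(supplier C) ≈ 0.2176
After 'flag': normaliser = 0.4·0.7295 + 0.15·0.0528 + 0.3·0.2176; P(supplier A) ≈ 0.7994, P(supplier B) ≈ 0.0217, P(supplier C) ≈ 0.1789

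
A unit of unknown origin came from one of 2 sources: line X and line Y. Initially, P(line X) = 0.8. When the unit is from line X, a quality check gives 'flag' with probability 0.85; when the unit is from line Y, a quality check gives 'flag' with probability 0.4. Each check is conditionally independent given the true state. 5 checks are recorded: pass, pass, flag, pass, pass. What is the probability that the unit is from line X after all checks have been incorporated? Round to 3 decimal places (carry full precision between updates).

0.032

After 'pass': P(line X) = 0.15·0.8000 / (0.15·0.8000 + 0.6·0.2000) ≈ 0.5000
After 'pass': P(line X) = 0.15·0.5000 / (0.15·0.5000 + 0.6·0.5000) ≈ 0.2000
After 'flag': P(line X) = 0.85·0.2000 / (0.85·0.2000 + 0.4·0.8000) ≈ 0.3469
After 'pass': P(line X) = 0.15·0.3469 / (0.15·0.3469 + 0.6·0.6531) ≈ 0.1172
After 'pass': P(line X) = 0.15·0.1172 / (0.15·0.1172 + 0.6·0.8828) ≈ 0.0321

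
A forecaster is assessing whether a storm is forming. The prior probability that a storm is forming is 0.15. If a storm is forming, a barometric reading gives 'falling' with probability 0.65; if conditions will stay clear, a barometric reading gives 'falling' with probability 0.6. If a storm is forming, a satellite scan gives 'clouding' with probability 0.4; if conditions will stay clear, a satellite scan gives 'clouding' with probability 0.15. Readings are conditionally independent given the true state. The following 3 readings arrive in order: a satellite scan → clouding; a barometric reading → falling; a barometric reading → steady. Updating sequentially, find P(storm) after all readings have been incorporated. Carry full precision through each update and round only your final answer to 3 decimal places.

0.308

After a satellite scan='clouding': P(storm) = 0.4·0.1500 / (0.4·0.1500 + 0.15·0.8500) ≈ 0.3200
After a barometric reading='falling': P(storm) = 0.65·0.3200 / (0.65·0.3200 + 0.6·0.6800) ≈ 0.3377
After a barometric reading='steady': P(storm) = 0.35·0.3377 / (0.35·0.3377 + 0.4·0.6623) ≈ 0.3085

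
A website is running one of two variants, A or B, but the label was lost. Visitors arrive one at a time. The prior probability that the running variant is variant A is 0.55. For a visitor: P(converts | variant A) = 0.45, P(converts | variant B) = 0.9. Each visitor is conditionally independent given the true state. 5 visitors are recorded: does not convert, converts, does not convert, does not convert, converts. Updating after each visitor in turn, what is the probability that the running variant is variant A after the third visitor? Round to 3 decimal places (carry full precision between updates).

Each posterior becomes the prior for the next update.
After 'does not convert': P(A) = 0.55·0.5500 / (0.55·0.5500 + 0.1·0.4500) ≈ 0.8705
After 'converts': P(A) = 0.45·0.8705 / (0.45·0.8705 + 0.9·0.1295) ≈ 0.7707
After 'does not convert': P(A) = 0.55·0.7707 / (0.55·0.7707 + 0.1·0.2293) ≈ 0.9487

0.949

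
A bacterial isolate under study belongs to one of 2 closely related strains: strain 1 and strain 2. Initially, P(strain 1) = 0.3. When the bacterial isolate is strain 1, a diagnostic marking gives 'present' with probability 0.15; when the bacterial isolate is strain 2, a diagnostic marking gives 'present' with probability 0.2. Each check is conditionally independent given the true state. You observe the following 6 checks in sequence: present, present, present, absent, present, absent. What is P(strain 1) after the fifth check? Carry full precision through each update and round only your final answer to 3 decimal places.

0.126

After 'present': P(strain 1) = 0.15·0.3000 / (0.15·0.3000 + 0.2·0.7000) ≈ 0.2432
After 'present': P(strain 1) = 0.15·0.2432 / (0.15·0.2432 + 0.2·0.7568) ≈ 0.1942
After 'present': P(strain 1) = 0.15·0.1942 / (0.15·0.1942 + 0.2·0.8058) ≈ 0.1531
After 'absent': P(strain 1) = 0.85·0.1531 / (0.85·0.1531 + 0.8·0.8469) ≈ 0.1611
After 'present': P(strain 1) = 0.15·0.1611 / (0.15·0.1611 + 0.2·0.8389) ≈ 0.1259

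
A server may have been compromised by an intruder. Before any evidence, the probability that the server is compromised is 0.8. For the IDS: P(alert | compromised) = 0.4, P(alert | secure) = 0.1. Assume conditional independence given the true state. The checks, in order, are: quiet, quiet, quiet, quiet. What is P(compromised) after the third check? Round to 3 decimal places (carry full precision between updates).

0.542

After 'quiet': P(compromised) = 0.6·0.8000 / (0.6·0.8000 + 0.9·0.2000) ≈ 0.7273
After 'quiet': P(compromised) = 0.6·0.7273 / (0.6·0.7273 + 0.9·0.2727) ≈ 0.6400
After 'quiet': P(compromised) = 0.6·0.6400 / (0.6·0.6400 + 0.9·0.3600) ≈ 0.5424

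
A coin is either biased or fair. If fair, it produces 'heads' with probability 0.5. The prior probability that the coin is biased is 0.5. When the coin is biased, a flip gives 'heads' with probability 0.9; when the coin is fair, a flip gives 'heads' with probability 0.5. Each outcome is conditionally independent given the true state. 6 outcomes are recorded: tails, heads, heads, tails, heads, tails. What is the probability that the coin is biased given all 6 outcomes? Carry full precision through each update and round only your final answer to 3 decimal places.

0.045

Apply Bayes' rule sequentially, carrying P(biased) forward.
After 'tails': P(biased) = 0.1·0.5000 / (0.1·0.5000 + 0.5·0.5000) ≈ 0.1667
After 'heads': P(biased) = 0.9·0.1667 / (0.9·0.1667 + 0.5·0.8333) ≈ 0.2647
After 'heads': P(biased) = 0.9·0.2647 / (0.9·0.2647 + 0.5·0.7353) ≈ 0.3932
After 'tails': P(biased) = 0.1·0.3932 / (0.1·0.3932 + 0.5·0.6068) ≈ 0.1147
After 'heads': P(biased) = 0.9·0.1147 / (0.9·0.1147 + 0.5·0.8853) ≈ 0.1892
After 'tails': P(biased) = 0.1·0.1892 / (0.1·0.1892 + 0.5·0.8108) ≈ 0.0446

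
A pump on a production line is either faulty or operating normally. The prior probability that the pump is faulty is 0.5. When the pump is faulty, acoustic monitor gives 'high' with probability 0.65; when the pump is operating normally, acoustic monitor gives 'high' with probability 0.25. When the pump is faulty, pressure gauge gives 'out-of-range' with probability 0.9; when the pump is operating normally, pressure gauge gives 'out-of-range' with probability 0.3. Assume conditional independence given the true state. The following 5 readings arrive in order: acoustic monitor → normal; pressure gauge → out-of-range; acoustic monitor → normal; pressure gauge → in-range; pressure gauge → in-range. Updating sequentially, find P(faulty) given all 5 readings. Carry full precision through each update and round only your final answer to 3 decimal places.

After acoustic monitor='normal': P(faulty) = 0.35·0.5000 / (0.35·0.5000 + 0.75·0.5000) ≈ 0.3182
After pressure gauge='out-of-range': P(faulty) = 0.9·0.3182 / (0.9·0.3182 + 0.3·0.6818) ≈ 0.5833
After acoustic monitor='normal': P(faulty) = 0.35·0.5833 / (0.35·0.5833 + 0.75·0.4167) ≈ 0.3952
After pressure gauge='in-range': P(faulty) = 0.1·0.3952 / (0.1·0.3952 + 0.7·0.6048) ≈ 0.0854
After pressure gauge='in-range': P(faulty) = 0.1·0.0854 / (0.1·0.0854 + 0.7·0.9146) ≈ 0.0132

0.013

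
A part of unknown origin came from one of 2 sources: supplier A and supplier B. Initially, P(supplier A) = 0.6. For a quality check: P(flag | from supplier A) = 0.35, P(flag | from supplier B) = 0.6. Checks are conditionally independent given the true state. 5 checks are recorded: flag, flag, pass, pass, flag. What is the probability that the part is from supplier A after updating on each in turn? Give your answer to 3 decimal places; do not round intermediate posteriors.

After 'flag': P(supplier A) = 0.35·0.6000 / (0.35·0.6000 + 0.6·0.4000) ≈ 0.4667
After 'flag': P(supplier A) = 0.35·0.4667 / (0.35·0.4667 + 0.6·0.5333) ≈ 0.3379
After 'pass': P(supplier A) = 0.65·0.3379 / (0.65·0.3379 + 0.4·0.6621) ≈ 0.4534
After 'pass': P(supplier A) = 0.65·0.4534 / (0.65·0.4534 + 0.4·0.5466) ≈ 0.5741
After 'flag': P(supplier A) = 0.35·0.5741 / (0.35·0.5741 + 0.6·0.4259) ≈ 0.4402

0.440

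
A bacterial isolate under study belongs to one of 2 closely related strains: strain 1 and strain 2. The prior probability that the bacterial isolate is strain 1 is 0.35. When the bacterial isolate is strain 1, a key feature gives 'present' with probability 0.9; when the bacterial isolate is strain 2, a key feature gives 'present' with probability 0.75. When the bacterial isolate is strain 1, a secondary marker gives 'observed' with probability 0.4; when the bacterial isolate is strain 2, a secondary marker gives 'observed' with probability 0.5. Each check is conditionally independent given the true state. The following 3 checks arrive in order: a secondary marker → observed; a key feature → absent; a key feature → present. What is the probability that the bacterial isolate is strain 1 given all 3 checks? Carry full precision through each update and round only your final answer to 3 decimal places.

0.171

Each posterior becomes the prior for the next update.
After a secondary marker='observed': P(strain 1) = 0.4·0.3500 / (0.4·0.3500 + 0.5·0.6500) ≈ 0.3011
After a key feature='absent': P(strain 1) = 0.1·0.3011 / (0.1·0.3011 + 0.25·0.6989) ≈ 0.1470
After a key feature='present': P(strain 1) = 0.9·0.1470 / (0.9·0.1470 + 0.75·0.8530) ≈ 0.1713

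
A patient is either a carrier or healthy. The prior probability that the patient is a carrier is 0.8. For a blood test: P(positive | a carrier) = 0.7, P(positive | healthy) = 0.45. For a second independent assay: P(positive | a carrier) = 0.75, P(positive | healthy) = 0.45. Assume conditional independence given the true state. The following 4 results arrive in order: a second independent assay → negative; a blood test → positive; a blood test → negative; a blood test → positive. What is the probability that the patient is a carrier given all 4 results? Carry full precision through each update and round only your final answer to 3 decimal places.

0.706

After a second independent assay='negative': P(carrier) = 0.25·0.8000 / (0.25·0.8000 + 0.55·0.2000) ≈ 0.6452
After a blood test='positive': P(carrier) = 0.7·0.6452 / (0.7·0.6452 + 0.45·0.3548) ≈ 0.7388
After a blood test='negative': P(carrier) = 0.3·0.7388 / (0.3·0.7388 + 0.55·0.2612) ≈ 0.6067
After a blood test='positive': P(carrier) = 0.7·0.6067 / (0.7·0.6067 + 0.45·0.3933) ≈ 0.7059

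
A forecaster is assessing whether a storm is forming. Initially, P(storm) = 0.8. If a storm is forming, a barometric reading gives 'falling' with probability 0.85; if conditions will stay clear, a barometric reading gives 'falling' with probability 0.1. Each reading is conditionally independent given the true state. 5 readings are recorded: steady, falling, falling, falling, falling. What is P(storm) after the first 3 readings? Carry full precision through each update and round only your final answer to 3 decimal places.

0.980

After 'steady': P(storm) = 0.15·0.8000 / (0.15·0.8000 + 0.9·0.2000) ≈ 0.4000
After 'falling': P(storm) = 0.85·0.4000 / (0.85·0.4000 + 0.1·0.6000) ≈ 0.8500
After 'falling': P(storm) = 0.85·0.8500 / (0.85·0.8500 + 0.1·0.1500) ≈ 0.9797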